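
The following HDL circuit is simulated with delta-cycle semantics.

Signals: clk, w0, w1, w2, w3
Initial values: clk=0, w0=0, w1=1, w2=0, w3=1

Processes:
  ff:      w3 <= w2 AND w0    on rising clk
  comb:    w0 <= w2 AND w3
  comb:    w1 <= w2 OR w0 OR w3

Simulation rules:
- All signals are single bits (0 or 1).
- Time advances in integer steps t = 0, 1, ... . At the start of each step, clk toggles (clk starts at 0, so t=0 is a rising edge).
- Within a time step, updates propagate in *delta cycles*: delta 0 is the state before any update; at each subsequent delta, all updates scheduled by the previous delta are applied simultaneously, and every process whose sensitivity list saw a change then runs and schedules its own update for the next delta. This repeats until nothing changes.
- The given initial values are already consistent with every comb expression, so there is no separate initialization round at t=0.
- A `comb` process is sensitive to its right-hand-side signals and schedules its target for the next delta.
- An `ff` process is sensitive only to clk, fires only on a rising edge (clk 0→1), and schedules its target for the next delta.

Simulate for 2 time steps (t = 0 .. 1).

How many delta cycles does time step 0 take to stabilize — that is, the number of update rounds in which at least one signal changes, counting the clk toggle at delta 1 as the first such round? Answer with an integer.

3

[bits: w0,w3,w2,clk,w1]
t=0: Δ0=01001 Δ1=01011 Δ2=00011 Δ3=00010 | 3Δ
t=1: Δ0=00010 Δ1=00000 | 1Δ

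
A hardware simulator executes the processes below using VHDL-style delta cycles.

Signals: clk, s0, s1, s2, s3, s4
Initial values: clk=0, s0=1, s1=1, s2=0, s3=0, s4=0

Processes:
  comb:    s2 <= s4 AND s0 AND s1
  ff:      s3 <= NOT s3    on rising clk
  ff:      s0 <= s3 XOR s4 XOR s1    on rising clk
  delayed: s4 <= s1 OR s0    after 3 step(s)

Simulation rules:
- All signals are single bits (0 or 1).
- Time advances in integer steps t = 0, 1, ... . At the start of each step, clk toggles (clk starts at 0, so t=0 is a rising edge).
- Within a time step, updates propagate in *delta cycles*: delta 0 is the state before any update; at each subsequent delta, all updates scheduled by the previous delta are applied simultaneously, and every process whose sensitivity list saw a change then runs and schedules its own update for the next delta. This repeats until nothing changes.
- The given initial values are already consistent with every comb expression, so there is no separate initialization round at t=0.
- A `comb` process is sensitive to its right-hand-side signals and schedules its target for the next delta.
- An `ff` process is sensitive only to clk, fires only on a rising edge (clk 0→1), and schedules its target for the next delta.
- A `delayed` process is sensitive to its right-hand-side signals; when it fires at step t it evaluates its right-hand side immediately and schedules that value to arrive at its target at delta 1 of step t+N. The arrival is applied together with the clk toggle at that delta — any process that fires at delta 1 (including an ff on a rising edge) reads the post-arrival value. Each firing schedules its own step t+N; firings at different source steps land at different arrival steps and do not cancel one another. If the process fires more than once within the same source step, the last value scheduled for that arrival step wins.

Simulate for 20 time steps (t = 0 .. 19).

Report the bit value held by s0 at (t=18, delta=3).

[bits: clk,s3,s2,s0,s1,s4]
t=0: Δ0=000110 Δ1=100110 Δ2=110110 | 2Δ
t=1: Δ0=110110 Δ1=010110 | 1Δ
t=2: Δ0=010110 Δ1=110110 Δ2=100010 | 2Δ
t=3: Δ0=100010 Δ1=000010 | 1Δ
t=4: Δ0=000010 Δ1=100010 Δ2=110110 | 2Δ
t=5: Δ0=110110 Δ1=010111 Δ2=011111 | 2Δ
t=6: Δ0=011111 Δ1=111111 Δ2=101111 | 2Δ
t=7: Δ0=101111 Δ1=001111 | 1Δ
t=8: Δ0=001111 Δ1=101111 Δ2=111011 Δ3=110011 | 3Δ
t=9: Δ0=110011 Δ1=010011 | 1Δ
t=10: Δ0=010011 Δ1=110011 Δ2=100111 Δ3=101111 | 3Δ
t=11: Δ0=101111 Δ1=001111 | 1Δ
t=12: Δ0=001111 Δ1=101111 Δ2=111011 Δ3=110011 | 3Δ
t=13: Δ0=110011 Δ1=010011 | 1Δ
t=14: Δ0=010011 Δ1=110011 Δ2=100111 Δ3=101111 | 3Δ
t=15: Δ0=101111 Δ1=001111 | 1Δ
t=16: Δ0=001111 Δ1=101111 Δ2=111011 Δ3=110011 | 3Δ
t=17: Δ0=110011 Δ1=010011 | 1Δ
t=18: Δ0=010011 Δ1=110011 Δ2=100111 Δ3=101111 | 3Δ
t=19: Δ0=101111 Δ1=001111 | 1Δ

1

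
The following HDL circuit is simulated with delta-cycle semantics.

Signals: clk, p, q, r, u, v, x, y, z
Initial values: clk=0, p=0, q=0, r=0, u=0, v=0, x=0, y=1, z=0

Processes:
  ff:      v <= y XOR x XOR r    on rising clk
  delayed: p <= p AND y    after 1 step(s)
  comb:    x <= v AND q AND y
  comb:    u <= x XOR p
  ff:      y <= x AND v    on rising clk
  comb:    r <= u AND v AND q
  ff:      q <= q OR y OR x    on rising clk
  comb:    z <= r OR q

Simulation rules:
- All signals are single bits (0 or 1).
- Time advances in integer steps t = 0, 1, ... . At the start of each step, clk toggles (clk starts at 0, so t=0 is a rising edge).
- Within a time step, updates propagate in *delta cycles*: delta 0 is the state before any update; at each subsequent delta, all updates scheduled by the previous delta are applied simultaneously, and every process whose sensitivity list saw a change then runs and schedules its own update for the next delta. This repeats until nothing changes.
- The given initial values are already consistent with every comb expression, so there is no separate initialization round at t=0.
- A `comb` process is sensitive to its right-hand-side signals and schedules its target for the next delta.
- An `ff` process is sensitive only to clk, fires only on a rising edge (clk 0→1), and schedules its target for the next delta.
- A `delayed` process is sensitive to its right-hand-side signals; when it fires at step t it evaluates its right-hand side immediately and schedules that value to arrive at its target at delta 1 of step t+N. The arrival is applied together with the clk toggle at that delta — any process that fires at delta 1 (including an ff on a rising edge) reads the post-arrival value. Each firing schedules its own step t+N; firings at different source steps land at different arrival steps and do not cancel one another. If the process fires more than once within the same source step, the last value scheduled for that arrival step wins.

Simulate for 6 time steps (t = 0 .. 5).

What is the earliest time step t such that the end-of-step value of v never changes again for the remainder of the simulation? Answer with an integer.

[bits: v,p,clk,r,q,z,u,y,x]
t=0: Δ0=000000010 Δ1=001000010 Δ2=101010000 Δ3=101011000 | 3Δ
t=1: Δ0=101011000 Δ1=100011000 | 1Δ
t=2: Δ0=100011000 Δ1=101011000 Δ2=001011000 | 2Δ
t=3: Δ0=001011000 Δ1=000011000 | 1Δ
t=4: Δ0=000011000 Δ1=001011000 | 1Δ
t=5: Δ0=001011000 Δ1=000011000 | 1Δ

2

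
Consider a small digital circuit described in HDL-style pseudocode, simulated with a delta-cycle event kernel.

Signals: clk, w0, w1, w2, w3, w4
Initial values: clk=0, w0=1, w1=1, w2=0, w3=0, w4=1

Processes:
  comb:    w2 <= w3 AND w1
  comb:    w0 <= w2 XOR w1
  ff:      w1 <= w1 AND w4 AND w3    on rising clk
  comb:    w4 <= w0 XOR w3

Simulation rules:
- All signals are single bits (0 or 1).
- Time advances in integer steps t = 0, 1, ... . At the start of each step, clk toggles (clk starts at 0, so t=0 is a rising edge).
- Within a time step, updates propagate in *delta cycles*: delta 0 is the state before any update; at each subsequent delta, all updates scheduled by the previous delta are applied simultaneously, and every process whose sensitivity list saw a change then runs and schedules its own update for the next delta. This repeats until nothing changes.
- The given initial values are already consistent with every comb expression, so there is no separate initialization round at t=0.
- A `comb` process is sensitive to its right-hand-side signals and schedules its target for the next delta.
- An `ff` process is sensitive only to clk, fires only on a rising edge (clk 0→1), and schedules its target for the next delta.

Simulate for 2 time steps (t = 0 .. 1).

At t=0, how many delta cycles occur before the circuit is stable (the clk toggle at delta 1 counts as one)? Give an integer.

4

[bits: w3,w1,w4,w0,w2,clk]
t=0: Δ0=011100 Δ1=011101 Δ2=001101 Δ3=001001 Δ4=000001 | 4Δ
t=1: Δ0=000001 Δ1=000000 | 1Δ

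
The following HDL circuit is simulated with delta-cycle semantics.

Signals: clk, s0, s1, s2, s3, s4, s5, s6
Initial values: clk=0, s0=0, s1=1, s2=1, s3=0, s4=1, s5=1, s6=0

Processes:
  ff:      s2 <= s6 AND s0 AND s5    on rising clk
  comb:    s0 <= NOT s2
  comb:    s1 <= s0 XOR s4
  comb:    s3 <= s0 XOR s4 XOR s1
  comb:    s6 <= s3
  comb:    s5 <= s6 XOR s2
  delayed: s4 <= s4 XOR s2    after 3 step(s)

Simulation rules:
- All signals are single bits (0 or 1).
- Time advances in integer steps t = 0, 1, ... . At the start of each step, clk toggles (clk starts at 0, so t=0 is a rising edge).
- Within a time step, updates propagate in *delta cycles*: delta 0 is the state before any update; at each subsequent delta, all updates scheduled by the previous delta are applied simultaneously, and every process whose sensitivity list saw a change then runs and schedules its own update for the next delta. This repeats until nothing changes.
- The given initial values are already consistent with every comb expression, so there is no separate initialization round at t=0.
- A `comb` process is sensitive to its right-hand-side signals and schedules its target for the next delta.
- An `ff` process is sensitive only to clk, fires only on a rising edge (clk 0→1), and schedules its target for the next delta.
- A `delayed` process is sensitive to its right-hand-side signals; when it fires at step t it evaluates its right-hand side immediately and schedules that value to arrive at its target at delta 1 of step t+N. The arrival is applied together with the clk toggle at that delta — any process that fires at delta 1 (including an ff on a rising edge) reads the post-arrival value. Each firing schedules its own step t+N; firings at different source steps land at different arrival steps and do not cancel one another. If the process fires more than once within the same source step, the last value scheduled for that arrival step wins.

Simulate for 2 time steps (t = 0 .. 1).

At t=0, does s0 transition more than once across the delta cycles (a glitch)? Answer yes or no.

t0.Δ0 s5=1 clk=0 s3=0 s6=0 s0=0 s1=1 s2=1 s4=1
t0.Δ1 s5=1 clk=1 s3=0 s6=0 s0=0 s1=1 s2=1 s4=1
t0.Δ2 s5=1 clk=1 s3=0 s6=0 s0=0 s1=1 s2=0 s4=1
t0.Δ3 s5=0 clk=1 s3=0 s6=0 s0=1 s1=1 s2=0 s4=1
t0.Δ4 s5=0 clk=1 s3=1 s6=0 s0=1 s1=0 s2=0 s4=1
t0.Δ5 s5=0 clk=1 s3=0 s6=1 s0=1 s1=0 s2=0 s4=1
t0.Δ6 s5=1 clk=1 s3=0 s6=0 s0=1 s1=0 s2=0 s4=1
t0.Δ7 s5=0 clk=1 s3=0 s6=0 s0=1 s1=0 s2=0 s4=1
t1.Δ0 s5=0 clk=1 s3=0 s6=0 s0=1 s1=0 s2=0 s4=1
t1.Δ1 s5=0 clk=0 s3=0 s6=0 s0=1 s1=0 s2=0 s4=1

no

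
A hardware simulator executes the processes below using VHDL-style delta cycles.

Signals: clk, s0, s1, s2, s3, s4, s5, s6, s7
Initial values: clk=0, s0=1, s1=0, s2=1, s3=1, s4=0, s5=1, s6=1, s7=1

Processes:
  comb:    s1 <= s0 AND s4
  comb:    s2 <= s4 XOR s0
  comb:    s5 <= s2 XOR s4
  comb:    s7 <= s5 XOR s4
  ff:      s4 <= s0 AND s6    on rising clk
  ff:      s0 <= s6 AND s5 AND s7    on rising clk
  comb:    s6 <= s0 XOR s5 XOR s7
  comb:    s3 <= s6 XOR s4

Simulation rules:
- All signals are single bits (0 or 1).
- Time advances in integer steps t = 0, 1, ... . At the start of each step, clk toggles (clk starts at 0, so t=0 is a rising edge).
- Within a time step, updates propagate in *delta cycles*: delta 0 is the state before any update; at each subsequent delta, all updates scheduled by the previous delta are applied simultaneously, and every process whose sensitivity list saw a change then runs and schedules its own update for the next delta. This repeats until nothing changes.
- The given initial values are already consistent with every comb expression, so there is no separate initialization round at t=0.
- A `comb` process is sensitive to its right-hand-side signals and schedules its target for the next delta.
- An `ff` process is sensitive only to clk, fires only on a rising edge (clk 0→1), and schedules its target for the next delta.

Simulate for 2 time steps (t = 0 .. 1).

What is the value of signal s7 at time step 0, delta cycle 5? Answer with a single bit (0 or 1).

t=0 Δ0: s5=1 s4=0 s0=1 s2=1 s6=1 s1=0 clk=0 s7=1 s3=1
  Δ1: clk:0→1
  Δ2: s4:0→1
  Δ3: s5:1→0, s2:1→0, s1:0→1, s7:1→0, s3:1→0
  Δ4: s5:0→1, s7:0→1
  Δ5: s7:1→0
  Δ6: s6:1→0
  Δ7: s3:0→1
  (7Δ to stable)
t=1 Δ0: s5=1 s4=1 s0=1 s2=0 s6=0 s1=1 clk=1 s7=0 s3=1
  Δ1: clk:1→0
  (1Δ to stable)

0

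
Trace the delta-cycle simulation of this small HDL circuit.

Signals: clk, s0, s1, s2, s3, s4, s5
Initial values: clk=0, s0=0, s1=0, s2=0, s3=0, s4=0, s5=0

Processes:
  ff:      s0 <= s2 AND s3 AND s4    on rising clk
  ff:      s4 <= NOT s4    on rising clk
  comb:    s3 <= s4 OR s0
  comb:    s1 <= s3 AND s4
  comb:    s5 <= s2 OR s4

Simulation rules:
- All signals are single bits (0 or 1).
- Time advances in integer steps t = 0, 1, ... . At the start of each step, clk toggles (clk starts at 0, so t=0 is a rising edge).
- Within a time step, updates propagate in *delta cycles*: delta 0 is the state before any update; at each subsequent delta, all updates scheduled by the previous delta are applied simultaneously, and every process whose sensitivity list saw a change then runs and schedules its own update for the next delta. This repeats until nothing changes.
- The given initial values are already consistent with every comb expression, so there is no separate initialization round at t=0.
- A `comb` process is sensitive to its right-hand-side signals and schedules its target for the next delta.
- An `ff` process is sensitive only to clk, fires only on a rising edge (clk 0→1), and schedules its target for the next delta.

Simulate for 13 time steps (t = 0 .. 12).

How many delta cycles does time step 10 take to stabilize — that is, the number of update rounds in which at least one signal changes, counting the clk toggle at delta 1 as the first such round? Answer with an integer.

3

t0.Δ0 s5=0 s4=0 clk=0 s2=0 s1=0 s0=0 s3=0
t0.Δ1 s5=0 s4=0 clk=1 s2=0 s1=0 s0=0 s3=0
t0.Δ2 s5=0 s4=1 clk=1 s2=0 s1=0 s0=0 s3=0
t0.Δ3 s5=1 s4=1 clk=1 s2=0 s1=0 s0=0 s3=1
t0.Δ4 s5=1 s4=1 clk=1 s2=0 s1=1 s0=0 s3=1
t1.Δ0 s5=1 s4=1 clk=1 s2=0 s1=1 s0=0 s3=1
t1.Δ1 s5=1 s4=1 clk=0 s2=0 s1=1 s0=0 s3=1
t2.Δ0 s5=1 s4=1 clk=0 s2=0 s1=1 s0=0 s3=1
t2.Δ1 s5=1 s4=1 clk=1 s2=0 s1=1 s0=0 s3=1
t2.Δ2 s5=1 s4=0 clk=1 s2=0 s1=1 s0=0 s3=1
t2.Δ3 s5=0 s4=0 clk=1 s2=0 s1=0 s0=0 s3=0
t3.Δ0 s5=0 s4=0 clk=1 s2=0 s1=0 s0=0 s3=0
t3.Δ1 s5=0 s4=0 clk=0 s2=0 s1=0 s0=0 s3=0
t4.Δ0 s5=0 s4=0 clk=0 s2=0 s1=0 s0=0 s3=0
t4.Δ1 s5=0 s4=0 clk=1 s2=0 s1=0 s0=0 s3=0
t4.Δ2 s5=0 s4=1 clk=1 s2=0 s1=0 s0=0 s3=0
t4.Δ3 s5=1 s4=1 clk=1 s2=0 s1=0 s0=0 s3=1
t4.Δ4 s5=1 s4=1 clk=1 s2=0 s1=1 s0=0 s3=1
t5.Δ0 s5=1 s4=1 clk=1 s2=0 s1=1 s0=0 s3=1
t5.Δ1 s5=1 s4=1 clk=0 s2=0 s1=1 s0=0 s3=1
t6.Δ0 s5=1 s4=1 clk=0 s2=0 s1=1 s0=0 s3=1
t6.Δ1 s5=1 s4=1 clk=1 s2=0 s1=1 s0=0 s3=1
t6.Δ2 s5=1 s4=0 clk=1 s2=0 s1=1 s0=0 s3=1
t6.Δ3 s5=0 s4=0 clk=1 s2=0 s1=0 s0=0 s3=0
t7.Δ0 s5=0 s4=0 clk=1 s2=0 s1=0 s0=0 s3=0
t7.Δ1 s5=0 s4=0 clk=0 s2=0 s1=0 s0=0 s3=0
t8.Δ0 s5=0 s4=0 clk=0 s2=0 s1=0 s0=0 s3=0
t8.Δ1 s5=0 s4=0 clk=1 s2=0 s1=0 s0=0 s3=0
t8.Δ2 s5=0 s4=1 clk=1 s2=0 s1=0 s0=0 s3=0
t8.Δ3 s5=1 s4=1 clk=1 s2=0 s1=0 s0=0 s3=1
t8.Δ4 s5=1 s4=1 clk=1 s2=0 s1=1 s0=0 s3=1
t9.Δ0 s5=1 s4=1 clk=1 s2=0 s1=1 s0=0 s3=1
t9.Δ1 s5=1 s4=1 clk=0 s2=0 s1=1 s0=0 s3=1
t10.Δ0 s5=1 s4=1 clk=0 s2=0 s1=1 s0=0 s3=1
t10.Δ1 s5=1 s4=1 clk=1 s2=0 s1=1 s0=0 s3=1
t10.Δ2 s5=1 s4=0 clk=1 s2=0 s1=1 s0=0 s3=1
t10.Δ3 s5=0 s4=0 clk=1 s2=0 s1=0 s0=0 s3=0
t11.Δ0 s5=0 s4=0 clk=1 s2=0 s1=0 s0=0 s3=0
t11.Δ1 s5=0 s4=0 clk=0 s2=0 s1=0 s0=0 s3=0
t12.Δ0 s5=0 s4=0 clk=0 s2=0 s1=0 s0=0 s3=0
t12.Δ1 s5=0 s4=0 clk=1 s2=0 s1=0 s0=0 s3=0
t12.Δ2 s5=0 s4=1 clk=1 s2=0 s1=0 s0=0 s3=0
t12.Δ3 s5=1 s4=1 clk=1 s2=0 s1=0 s0=0 s3=1
t12.Δ4 s5=1 s4=1 clk=1 s2=0 s1=1 s0=0 s3=1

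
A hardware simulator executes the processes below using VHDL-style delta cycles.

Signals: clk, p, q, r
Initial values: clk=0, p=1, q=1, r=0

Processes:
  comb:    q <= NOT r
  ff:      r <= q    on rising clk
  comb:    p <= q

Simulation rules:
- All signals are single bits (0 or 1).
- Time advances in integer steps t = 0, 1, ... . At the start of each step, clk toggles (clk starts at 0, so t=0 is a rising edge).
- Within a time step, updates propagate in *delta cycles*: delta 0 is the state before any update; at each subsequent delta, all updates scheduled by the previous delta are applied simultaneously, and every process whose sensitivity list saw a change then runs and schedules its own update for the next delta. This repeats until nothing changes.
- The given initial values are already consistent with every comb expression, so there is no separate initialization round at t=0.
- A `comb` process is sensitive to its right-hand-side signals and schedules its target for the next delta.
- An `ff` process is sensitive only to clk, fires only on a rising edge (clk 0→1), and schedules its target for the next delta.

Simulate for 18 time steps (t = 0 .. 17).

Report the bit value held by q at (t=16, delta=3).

[bits: p,r,q,clk]
t=0: Δ0=1010 Δ1=1011 Δ2=1111 Δ3=1101 Δ4=0101 | 4Δ
t=1: Δ0=0101 Δ1=0100 | 1Δ
t=2: Δ0=0100 Δ1=0101 Δ2=0001 Δ3=0011 Δ4=1011 | 4Δ
t=3: Δ0=1011 Δ1=1010 | 1Δ
t=4: Δ0=1010 Δ1=1011 Δ2=1111 Δ3=1101 Δ4=0101 | 4Δ
t=5: Δ0=0101 Δ1=0100 | 1Δ
t=6: Δ0=0100 Δ1=0101 Δ2=0001 Δ3=0011 Δ4=1011 | 4Δ
t=7: Δ0=1011 Δ1=1010 | 1Δ
t=8: Δ0=1010 Δ1=1011 Δ2=1111 Δ3=1101 Δ4=0101 | 4Δ
t=9: Δ0=0101 Δ1=0100 | 1Δ
t=10: Δ0=0100 Δ1=0101 Δ2=0001 Δ3=0011 Δ4=1011 | 4Δ
t=11: Δ0=1011 Δ1=1010 | 1Δ
t=12: Δ0=1010 Δ1=1011 Δ2=1111 Δ3=1101 Δ4=0101 | 4Δ
t=13: Δ0=0101 Δ1=0100 | 1Δ
t=14: Δ0=0100 Δ1=0101 Δ2=0001 Δ3=0011 Δ4=1011 | 4Δ
t=15: Δ0=1011 Δ1=1010 | 1Δ
t=16: Δ0=1010 Δ1=1011 Δ2=1111 Δ3=1101 Δ4=0101 | 4Δ
t=17: Δ0=0101 Δ1=0100 | 1Δ

0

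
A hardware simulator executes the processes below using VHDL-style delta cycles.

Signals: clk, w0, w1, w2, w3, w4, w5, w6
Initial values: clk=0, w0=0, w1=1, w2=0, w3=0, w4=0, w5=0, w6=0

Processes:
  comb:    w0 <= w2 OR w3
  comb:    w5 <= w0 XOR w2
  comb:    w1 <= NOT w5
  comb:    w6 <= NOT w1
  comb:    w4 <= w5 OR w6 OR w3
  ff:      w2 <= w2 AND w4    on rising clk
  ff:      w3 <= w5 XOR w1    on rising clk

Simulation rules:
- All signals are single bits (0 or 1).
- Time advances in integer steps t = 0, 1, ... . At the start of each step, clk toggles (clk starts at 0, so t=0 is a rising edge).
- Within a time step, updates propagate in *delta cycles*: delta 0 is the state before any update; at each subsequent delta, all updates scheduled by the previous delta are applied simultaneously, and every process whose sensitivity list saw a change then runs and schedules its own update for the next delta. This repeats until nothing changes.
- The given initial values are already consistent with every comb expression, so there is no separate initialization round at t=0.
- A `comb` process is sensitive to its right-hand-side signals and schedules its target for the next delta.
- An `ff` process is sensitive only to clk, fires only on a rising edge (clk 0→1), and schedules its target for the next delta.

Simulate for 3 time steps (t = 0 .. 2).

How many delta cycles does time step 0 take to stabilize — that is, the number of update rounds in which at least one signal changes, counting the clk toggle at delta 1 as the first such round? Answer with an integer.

6

[bits: w6,w3,clk,w1,w5,w0,w4,w2]
t=0: Δ0=00010000 Δ1=00110000 Δ2=01110000 Δ3=01110110 Δ4=01111110 Δ5=01101110 Δ6=11101110 | 6Δ
t=1: Δ0=11101110 Δ1=11001110 | 1Δ
t=2: Δ0=11001110 Δ1=11101110 | 1Δ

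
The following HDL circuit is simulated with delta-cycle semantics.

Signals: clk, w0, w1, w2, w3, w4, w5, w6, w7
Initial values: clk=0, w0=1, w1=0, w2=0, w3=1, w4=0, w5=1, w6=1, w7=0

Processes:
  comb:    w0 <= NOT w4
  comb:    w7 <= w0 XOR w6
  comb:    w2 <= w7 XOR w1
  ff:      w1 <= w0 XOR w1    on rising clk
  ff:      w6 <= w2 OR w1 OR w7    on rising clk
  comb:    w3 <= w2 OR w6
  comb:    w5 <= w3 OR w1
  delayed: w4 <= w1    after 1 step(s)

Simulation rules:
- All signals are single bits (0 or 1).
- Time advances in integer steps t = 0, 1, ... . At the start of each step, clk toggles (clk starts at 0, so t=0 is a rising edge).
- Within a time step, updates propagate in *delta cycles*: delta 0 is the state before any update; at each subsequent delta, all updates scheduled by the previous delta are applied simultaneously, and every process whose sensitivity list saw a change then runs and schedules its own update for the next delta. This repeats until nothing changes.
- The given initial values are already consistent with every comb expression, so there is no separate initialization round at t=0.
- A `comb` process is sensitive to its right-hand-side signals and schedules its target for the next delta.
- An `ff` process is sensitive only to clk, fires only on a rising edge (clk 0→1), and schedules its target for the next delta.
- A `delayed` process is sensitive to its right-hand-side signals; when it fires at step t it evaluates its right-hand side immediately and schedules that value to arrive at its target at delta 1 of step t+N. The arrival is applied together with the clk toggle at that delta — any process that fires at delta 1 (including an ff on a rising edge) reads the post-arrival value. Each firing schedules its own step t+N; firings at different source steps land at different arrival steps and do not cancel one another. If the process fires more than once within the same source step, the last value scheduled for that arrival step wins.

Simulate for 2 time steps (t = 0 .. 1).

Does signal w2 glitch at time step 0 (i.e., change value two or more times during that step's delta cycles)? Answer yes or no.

t=0 Δ0: w5=1 w4=0 w2=0 w6=1 w3=1 w7=0 clk=0 w0=1 w1=0
  Δ1: clk:0→1
  Δ2: w6:1→0, w1:0→1
  Δ3: w2:0→1, w3:1→0, w7:0→1
  Δ4: w2:1→0, w3:0→1
  Δ5: w3:1→0
  (5Δ to stable)
t=1 Δ0: w5=1 w4=0 w2=0 w6=0 w3=0 w7=1 clk=1 w0=1 w1=1
  Δ1: w4:0→1, clk:1→0
  Δ2: w0:1→0
  Δ3: w7:1→0
  Δ4: w2:0→1
  Δ5: w3:0→1
  (5Δ to stable)

yes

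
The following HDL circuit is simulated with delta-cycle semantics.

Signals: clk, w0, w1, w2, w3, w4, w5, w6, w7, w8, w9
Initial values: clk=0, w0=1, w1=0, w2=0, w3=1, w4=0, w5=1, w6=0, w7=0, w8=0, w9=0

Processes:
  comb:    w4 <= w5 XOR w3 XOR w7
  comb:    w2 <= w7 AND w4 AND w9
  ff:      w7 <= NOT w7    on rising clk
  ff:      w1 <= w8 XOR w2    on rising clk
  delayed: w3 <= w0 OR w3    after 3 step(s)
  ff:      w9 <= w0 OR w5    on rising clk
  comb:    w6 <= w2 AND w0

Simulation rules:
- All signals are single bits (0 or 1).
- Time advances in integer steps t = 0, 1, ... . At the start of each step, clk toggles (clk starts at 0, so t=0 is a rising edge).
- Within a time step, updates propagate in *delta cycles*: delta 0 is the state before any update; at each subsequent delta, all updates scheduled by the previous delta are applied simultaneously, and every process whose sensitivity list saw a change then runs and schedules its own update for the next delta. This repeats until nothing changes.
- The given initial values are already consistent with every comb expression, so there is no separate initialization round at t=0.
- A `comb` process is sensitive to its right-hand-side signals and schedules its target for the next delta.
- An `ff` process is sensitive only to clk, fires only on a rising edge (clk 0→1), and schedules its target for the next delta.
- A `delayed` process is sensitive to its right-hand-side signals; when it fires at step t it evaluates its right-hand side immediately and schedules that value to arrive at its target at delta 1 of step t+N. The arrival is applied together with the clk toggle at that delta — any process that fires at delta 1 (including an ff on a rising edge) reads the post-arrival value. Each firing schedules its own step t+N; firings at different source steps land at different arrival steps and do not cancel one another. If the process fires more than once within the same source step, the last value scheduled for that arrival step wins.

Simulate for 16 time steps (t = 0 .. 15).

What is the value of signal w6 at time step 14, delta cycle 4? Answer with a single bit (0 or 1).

t0.Δ0 w0=1 w6=0 w5=1 w4=0 w8=0 clk=0 w3=1 w1=0 w9=0 w2=0 w7=0
t0.Δ1 w0=1 w6=0 w5=1 w4=0 w8=0 clk=1 w3=1 w1=0 w9=0 w2=0 w7=0
t0.Δ2 w0=1 w6=0 w5=1 w4=0 w8=0 clk=1 w3=1 w1=0 w9=1 w2=0 w7=1
t0.Δ3 w0=1 w6=0 w5=1 w4=1 w8=0 clk=1 w3=1 w1=0 w9=1 w2=0 w7=1
t0.Δ4 w0=1 w6=0 w5=1 w4=1 w8=0 clk=1 w3=1 w1=0 w9=1 w2=1 w7=1
t0.Δ5 w0=1 w6=1 w5=1 w4=1 w8=0 clk=1 w3=1 w1=0 w9=1 w2=1 w7=1
t1.Δ0 w0=1 w6=1 w5=1 w4=1 w8=0 clk=1 w3=1 w1=0 w9=1 w2=1 w7=1
t1.Δ1 w0=1 w6=1 w5=1 w4=1 w8=0 clk=0 w3=1 w1=0 w9=1 w2=1 w7=1
t2.Δ0 w0=1 w6=1 w5=1 w4=1 w8=0 clk=0 w3=1 w1=0 w9=1 w2=1 w7=1
t2.Δ1 w0=1 w6=1 w5=1 w4=1 w8=0 clk=1 w3=1 w1=0 w9=1 w2=1 w7=1
t2.Δ2 w0=1 w6=1 w5=1 w4=1 w8=0 clk=1 w3=1 w1=1 w9=1 w2=1 w7=0
t2.Δ3 w0=1 w6=1 w5=1 w4=0 w8=0 clk=1 w3=1 w1=1 w9=1 w2=0 w7=0
t2.Δ4 w0=1 w6=0 w5=1 w4=0 w8=0 clk=1 w3=1 w1=1 w9=1 w2=0 w7=0
t3.Δ0 w0=1 w6=0 w5=1 w4=0 w8=0 clk=1 w3=1 w1=1 w9=1 w2=0 w7=0
t3.Δ1 w0=1 w6=0 w5=1 w4=0 w8=0 clk=0 w3=1 w1=1 w9=1 w2=0 w7=0
t4.Δ0 w0=1 w6=0 w5=1 w4=0 w8=0 clk=0 w3=1 w1=1 w9=1 w2=0 w7=0
t4.Δ1 w0=1 w6=0 w5=1 w4=0 w8=0 clk=1 w3=1 w1=1 w9=1 w2=0 w7=0
t4.Δ2 w0=1 w6=0 w5=1 w4=0 w8=0 clk=1 w3=1 w1=0 w9=1 w2=0 w7=1
t4.Δ3 w0=1 w6=0 w5=1 w4=1 w8=0 clk=1 w3=1 w1=0 w9=1 w2=0 w7=1
t4.Δ4 w0=1 w6=0 w5=1 w4=1 w8=0 clk=1 w3=1 w1=0 w9=1 w2=1 w7=1
t4.Δ5 w0=1 w6=1 w5=1 w4=1 w8=0 clk=1 w3=1 w1=0 w9=1 w2=1 w7=1
t5.Δ0 w0=1 w6=1 w5=1 w4=1 w8=0 clk=1 w3=1 w1=0 w9=1 w2=1 w7=1
t5.Δ1 w0=1 w6=1 w5=1 w4=1 w8=0 clk=0 w3=1 w1=0 w9=1 w2=1 w7=1
t6.Δ0 w0=1 w6=1 w5=1 w4=1 w8=0 clk=0 w3=1 w1=0 w9=1 w2=1 w7=1
t6.Δ1 w0=1 w6=1 w5=1 w4=1 w8=0 clk=1 w3=1 w1=0 w9=1 w2=1 w7=1
t6.Δ2 w0=1 w6=1 w5=1 w4=1 w8=0 clk=1 w3=1 w1=1 w9=1 w2=1 w7=0
t6.Δ3 w0=1 w6=1 w5=1 w4=0 w8=0 clk=1 w3=1 w1=1 w9=1 w2=0 w7=0
t6.Δ4 w0=1 w6=0 w5=1 w4=0 w8=0 clk=1 w3=1 w1=1 w9=1 w2=0 w7=0
t7.Δ0 w0=1 w6=0 w5=1 w4=0 w8=0 clk=1 w3=1 w1=1 w9=1 w2=0 w7=0
t7.Δ1 w0=1 w6=0 w5=1 w4=0 w8=0 clk=0 w3=1 w1=1 w9=1 w2=0 w7=0
t8.Δ0 w0=1 w6=0 w5=1 w4=0 w8=0 clk=0 w3=1 w1=1 w9=1 w2=0 w7=0
t8.Δ1 w0=1 w6=0 w5=1 w4=0 w8=0 clk=1 w3=1 w1=1 w9=1 w2=0 w7=0
t8.Δ2 w0=1 w6=0 w5=1 w4=0 w8=0 clk=1 w3=1 w1=0 w9=1 w2=0 w7=1
t8.Δ3 w0=1 w6=0 w5=1 w4=1 w8=0 clk=1 w3=1 w1=0 w9=1 w2=0 w7=1
t8.Δ4 w0=1 w6=0 w5=1 w4=1 w8=0 clk=1 w3=1 w1=0 w9=1 w2=1 w7=1
t8.Δ5 w0=1 w6=1 w5=1 w4=1 w8=0 clk=1 w3=1 w1=0 w9=1 w2=1 w7=1
t9.Δ0 w0=1 w6=1 w5=1 w4=1 w8=0 clk=1 w3=1 w1=0 w9=1 w2=1 w7=1
t9.Δ1 w0=1 w6=1 w5=1 w4=1 w8=0 clk=0 w3=1 w1=0 w9=1 w2=1 w7=1
t10.Δ0 w0=1 w6=1 w5=1 w4=1 w8=0 clk=0 w3=1 w1=0 w9=1 w2=1 w7=1
t10.Δ1 w0=1 w6=1 w5=1 w4=1 w8=0 clk=1 w3=1 w1=0 w9=1 w2=1 w7=1
t10.Δ2 w0=1 w6=1 w5=1 w4=1 w8=0 clk=1 w3=1 w1=1 w9=1 w2=1 w7=0
t10.Δ3 w0=1 w6=1 w5=1 w4=0 w8=0 clk=1 w3=1 w1=1 w9=1 w2=0 w7=0
t10.Δ4 w0=1 w6=0 w5=1 w4=0 w8=0 clk=1 w3=1 w1=1 w9=1 w2=0 w7=0
t11.Δ0 w0=1 w6=0 w5=1 w4=0 w8=0 clk=1 w3=1 w1=1 w9=1 w2=0 w7=0
t11.Δ1 w0=1 w6=0 w5=1 w4=0 w8=0 clk=0 w3=1 w1=1 w9=1 w2=0 w7=0
t12.Δ0 w0=1 w6=0 w5=1 w4=0 w8=0 clk=0 w3=1 w1=1 w9=1 w2=0 w7=0
t12.Δ1 w0=1 w6=0 w5=1 w4=0 w8=0 clk=1 w3=1 w1=1 w9=1 w2=0 w7=0
t12.Δ2 w0=1 w6=0 w5=1 w4=0 w8=0 clk=1 w3=1 w1=0 w9=1 w2=0 w7=1
t12.Δ3 w0=1 w6=0 w5=1 w4=1 w8=0 clk=1 w3=1 w1=0 w9=1 w2=0 w7=1
t12.Δ4 w0=1 w6=0 w5=1 w4=1 w8=0 clk=1 w3=1 w1=0 w9=1 w2=1 w7=1
t12.Δ5 w0=1 w6=1 w5=1 w4=1 w8=0 clk=1 w3=1 w1=0 w9=1 w2=1 w7=1
t13.Δ0 w0=1 w6=1 w5=1 w4=1 w8=0 clk=1 w3=1 w1=0 w9=1 w2=1 w7=1
t13.Δ1 w0=1 w6=1 w5=1 w4=1 w8=0 clk=0 w3=1 w1=0 w9=1 w2=1 w7=1
t14.Δ0 w0=1 w6=1 w5=1 w4=1 w8=0 clk=0 w3=1 w1=0 w9=1 w2=1 w7=1
t14.Δ1 w0=1 w6=1 w5=1 w4=1 w8=0 clk=1 w3=1 w1=0 w9=1 w2=1 w7=1
t14.Δ2 w0=1 w6=1 w5=1 w4=1 w8=0 clk=1 w3=1 w1=1 w9=1 w2=1 w7=0
t14.Δ3 w0=1 w6=1 w5=1 w4=0 w8=0 clk=1 w3=1 w1=1 w9=1 w2=0 w7=0
t14.Δ4 w0=1 w6=0 w5=1 w4=0 w8=0 clk=1 w3=1 w1=1 w9=1 w2=0 w7=0
t15.Δ0 w0=1 w6=0 w5=1 w4=0 w8=0 clk=1 w3=1 w1=1 w9=1 w2=0 w7=0
t15.Δ1 w0=1 w6=0 w5=1 w4=0 w8=0 clk=0 w3=1 w1=1 w9=1 w2=0 w7=0

0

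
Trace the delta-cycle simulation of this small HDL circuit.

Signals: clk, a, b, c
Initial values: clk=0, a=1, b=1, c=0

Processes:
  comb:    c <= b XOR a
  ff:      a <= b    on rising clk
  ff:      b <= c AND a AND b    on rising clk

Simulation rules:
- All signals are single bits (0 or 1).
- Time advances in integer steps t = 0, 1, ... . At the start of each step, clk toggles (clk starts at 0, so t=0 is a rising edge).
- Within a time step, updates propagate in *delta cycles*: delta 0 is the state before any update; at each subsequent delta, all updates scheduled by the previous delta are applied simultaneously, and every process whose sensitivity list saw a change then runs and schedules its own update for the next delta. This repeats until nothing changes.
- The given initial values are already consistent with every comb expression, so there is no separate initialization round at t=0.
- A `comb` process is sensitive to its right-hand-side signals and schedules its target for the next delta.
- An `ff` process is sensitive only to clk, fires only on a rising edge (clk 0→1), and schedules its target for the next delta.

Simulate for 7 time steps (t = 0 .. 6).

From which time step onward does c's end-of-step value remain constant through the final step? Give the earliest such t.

[bits: b,c,a,clk]
t=0: Δ0=1010 Δ1=1011 Δ2=0011 Δ3=0111 | 3Δ
t=1: Δ0=0111 Δ1=0110 | 1Δ
t=2: Δ0=0110 Δ1=0111 Δ2=0101 Δ3=0001 | 3Δ
t=3: Δ0=0001 Δ1=0000 | 1Δ
t=4: Δ0=0000 Δ1=0001 | 1Δ
t=5: Δ0=0001 Δ1=0000 | 1Δ
t=6: Δ0=0000 Δ1=0001 | 1Δ

2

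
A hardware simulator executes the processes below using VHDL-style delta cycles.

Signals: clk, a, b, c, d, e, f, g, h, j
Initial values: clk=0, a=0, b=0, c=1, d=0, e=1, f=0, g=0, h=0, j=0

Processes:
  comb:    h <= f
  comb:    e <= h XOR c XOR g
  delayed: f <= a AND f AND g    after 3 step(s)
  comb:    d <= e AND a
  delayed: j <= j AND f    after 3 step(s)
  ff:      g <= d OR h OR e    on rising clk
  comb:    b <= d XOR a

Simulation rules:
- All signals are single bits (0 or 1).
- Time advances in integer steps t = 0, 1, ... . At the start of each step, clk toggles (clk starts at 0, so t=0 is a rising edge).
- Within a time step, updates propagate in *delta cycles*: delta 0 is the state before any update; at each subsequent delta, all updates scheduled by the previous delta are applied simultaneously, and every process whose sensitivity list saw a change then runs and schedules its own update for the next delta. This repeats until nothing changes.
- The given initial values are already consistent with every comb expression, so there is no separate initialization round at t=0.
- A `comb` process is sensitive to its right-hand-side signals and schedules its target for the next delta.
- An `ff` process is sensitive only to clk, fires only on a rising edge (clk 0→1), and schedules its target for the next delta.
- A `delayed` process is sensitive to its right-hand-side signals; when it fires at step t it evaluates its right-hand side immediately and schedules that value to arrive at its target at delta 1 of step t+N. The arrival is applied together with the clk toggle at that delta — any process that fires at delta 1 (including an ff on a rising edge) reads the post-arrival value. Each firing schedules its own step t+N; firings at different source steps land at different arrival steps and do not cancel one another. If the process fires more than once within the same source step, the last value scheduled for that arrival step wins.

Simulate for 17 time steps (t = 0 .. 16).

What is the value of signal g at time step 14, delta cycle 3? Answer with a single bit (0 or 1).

t=0 Δ0: d=0 b=0 h=0 a=0 c=1 f=0 clk=0 g=0 j=0 e=1
  Δ1: clk:0→1
  Δ2: g:0→1
  Δ3: e:1→0
  (3Δ to stable)
t=1 Δ0: d=0 b=0 h=0 a=0 c=1 f=0 clk=1 g=1 j=0 e=0
  Δ1: clk:1→0
  (1Δ to stable)
t=2 Δ0: d=0 b=0 h=0 a=0 c=1 f=0 clk=0 g=1 j=0 e=0
  Δ1: clk:0→1
  Δ2: g:1→0
  Δ3: e:0→1
  (3Δ to stable)
t=3 Δ0: d=0 b=0 h=0 a=0 c=1 f=0 clk=1 g=0 j=0 e=1
  Δ1: clk:1→0
  (1Δ to stable)
t=4 Δ0: d=0 b=0 h=0 a=0 c=1 f=0 clk=0 g=0 j=0 e=1
  Δ1: clk:0→1
  Δ2: g:0→1
  Δ3: e:1→0
  (3Δ to stable)
t=5 Δ0: d=0 b=0 h=0 a=0 c=1 f=0 clk=1 g=1 j=0 e=0
  Δ1: clk:1→0
  (1Δ to stable)
t=6 Δ0: d=0 b=0 h=0 a=0 c=1 f=0 clk=0 g=1 j=0 e=0
  Δ1: clk:0→1
  Δ2: g:1→0
  Δ3: e:0→1
  (3Δ to stable)
t=7 Δ0: d=0 b=0 h=0 a=0 c=1 f=0 clk=1 g=0 j=0 e=1
  Δ1: clk:1→0
  (1Δ to stable)
t=8 Δ0: d=0 b=0 h=0 a=0 c=1 f=0 clk=0 g=0 j=0 e=1
  Δ1: clk:0→1
  Δ2: g:0→1
  Δ3: e:1→0
  (3Δ to stable)
t=9 Δ0: d=0 b=0 h=0 a=0 c=1 f=0 clk=1 g=1 j=0 e=0
  Δ1: clk:1→0
  (1Δ to stable)
t=10 Δ0: d=0 b=0 h=0 a=0 c=1 f=0 clk=0 g=1 j=0 e=0
  Δ1: clk:0→1
  Δ2: g:1→0
  Δ3: e:0→1
  (3Δ to stable)
t=11 Δ0: d=0 b=0 h=0 a=0 c=1 f=0 clk=1 g=0 j=0 e=1
  Δ1: clk:1→0
  (1Δ to stable)
t=12 Δ0: d=0 b=0 h=0 a=0 c=1 f=0 clk=0 g=0 j=0 e=1
  Δ1: clk:0→1
  Δ2: g:0→1
  Δ3: e:1→0
  (3Δ to stable)
t=13 Δ0: d=0 b=0 h=0 a=0 c=1 f=0 clk=1 g=1 j=0 e=0
  Δ1: clk:1→0
  (1Δ to stable)
t=14 Δ0: d=0 b=0 h=0 a=0 c=1 f=0 clk=0 g=1 j=0 e=0
  Δ1: clk:0→1
  Δ2: g:1→0
  Δ3: e:0→1
  (3Δ to stable)
t=15 Δ0: d=0 b=0 h=0 a=0 c=1 f=0 clk=1 g=0 j=0 e=1
  Δ1: clk:1→0
  (1Δ to stable)
t=16 Δ0: d=0 b=0 h=0 a=0 c=1 f=0 clk=0 g=0 j=0 e=1
  Δ1: clk:0→1
  Δ2: g:0→1
  Δ3: e:1→0
  (3Δ to stable)

0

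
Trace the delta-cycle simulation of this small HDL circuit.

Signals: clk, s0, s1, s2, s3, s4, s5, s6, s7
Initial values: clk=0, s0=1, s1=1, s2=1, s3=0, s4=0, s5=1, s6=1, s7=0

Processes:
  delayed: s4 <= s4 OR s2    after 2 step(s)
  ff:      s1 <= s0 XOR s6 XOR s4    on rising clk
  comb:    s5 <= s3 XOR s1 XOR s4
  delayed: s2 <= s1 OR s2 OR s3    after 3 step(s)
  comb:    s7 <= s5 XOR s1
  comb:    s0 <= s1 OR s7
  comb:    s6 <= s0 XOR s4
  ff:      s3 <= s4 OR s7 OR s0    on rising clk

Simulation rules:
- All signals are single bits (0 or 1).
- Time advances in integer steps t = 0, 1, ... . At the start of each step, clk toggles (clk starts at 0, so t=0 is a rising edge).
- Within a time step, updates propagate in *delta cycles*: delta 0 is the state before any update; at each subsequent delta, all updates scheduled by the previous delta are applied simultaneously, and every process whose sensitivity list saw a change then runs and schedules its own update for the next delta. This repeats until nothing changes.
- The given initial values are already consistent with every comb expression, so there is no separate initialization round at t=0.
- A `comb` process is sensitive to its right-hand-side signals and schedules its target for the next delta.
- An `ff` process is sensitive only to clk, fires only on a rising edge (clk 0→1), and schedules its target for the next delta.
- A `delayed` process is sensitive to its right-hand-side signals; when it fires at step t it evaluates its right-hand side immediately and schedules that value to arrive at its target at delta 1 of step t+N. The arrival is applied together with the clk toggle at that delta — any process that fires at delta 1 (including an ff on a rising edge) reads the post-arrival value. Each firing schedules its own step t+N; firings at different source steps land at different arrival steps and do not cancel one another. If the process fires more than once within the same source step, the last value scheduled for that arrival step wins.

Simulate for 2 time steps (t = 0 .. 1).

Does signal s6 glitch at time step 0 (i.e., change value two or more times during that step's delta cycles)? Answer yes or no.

yes

t0.Δ0 s1=1 s2=1 s5=1 s0=1 s4=0 s7=0 clk=0 s6=1 s3=0
t0.Δ1 s1=1 s2=1 s5=1 s0=1 s4=0 s7=0 clk=1 s6=1 s3=0
t0.Δ2 s1=0 s2=1 s5=1 s0=1 s4=0 s7=0 clk=1 s6=1 s3=1
t0.Δ3 s1=0 s2=1 s5=1 s0=0 s4=0 s7=1 clk=1 s6=1 s3=1
t0.Δ4 s1=0 s2=1 s5=1 s0=1 s4=0 s7=1 clk=1 s6=0 s3=1
t0.Δ5 s1=0 s2=1 s5=1 s0=1 s4=0 s7=1 clk=1 s6=1 s3=1
t1.Δ0 s1=0 s2=1 s5=1 s0=1 s4=0 s7=1 clk=1 s6=1 s3=1
t1.Δ1 s1=0 s2=1 s5=1 s0=1 s4=0 s7=1 clk=0 s6=1 s3=1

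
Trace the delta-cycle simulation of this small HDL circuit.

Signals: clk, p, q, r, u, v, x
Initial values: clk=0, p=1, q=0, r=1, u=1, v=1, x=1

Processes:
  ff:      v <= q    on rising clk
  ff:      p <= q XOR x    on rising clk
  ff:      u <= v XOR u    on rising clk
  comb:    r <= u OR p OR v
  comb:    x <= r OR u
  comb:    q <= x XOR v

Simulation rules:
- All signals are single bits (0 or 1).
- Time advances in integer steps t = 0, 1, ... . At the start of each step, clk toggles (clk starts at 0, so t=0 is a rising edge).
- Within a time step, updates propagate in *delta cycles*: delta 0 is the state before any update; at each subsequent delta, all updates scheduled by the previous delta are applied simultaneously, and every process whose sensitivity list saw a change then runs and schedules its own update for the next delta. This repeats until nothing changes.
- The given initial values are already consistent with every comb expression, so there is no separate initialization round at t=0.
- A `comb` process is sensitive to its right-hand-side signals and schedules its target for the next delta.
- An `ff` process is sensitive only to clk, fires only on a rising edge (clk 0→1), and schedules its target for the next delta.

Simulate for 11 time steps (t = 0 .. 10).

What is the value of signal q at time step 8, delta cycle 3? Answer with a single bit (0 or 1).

1

t=0 Δ0: q=0 v=1 x=1 p=1 clk=0 u=1 r=1
  Δ1: clk:0→1
  Δ2: v:1→0, u:1→0
  Δ3: q:0→1
  (3Δ to stable)
t=1 Δ0: q=1 v=0 x=1 p=1 clk=1 u=0 r=1
  Δ1: clk:1→0
  (1Δ to stable)
t=2 Δ0: q=1 v=0 x=1 p=1 clk=0 u=0 r=1
  Δ1: clk:0→1
  Δ2: v:0→1, p:1→0
  Δ3: q:1→0
  (3Δ to stable)
t=3 Δ0: q=0 v=1 x=1 p=0 clk=1 u=0 r=1
  Δ1: clk:1→0
  (1Δ to stable)
t=4 Δ0: q=0 v=1 x=1 p=0 clk=0 u=0 r=1
  Δ1: clk:0→1
  Δ2: v:1→0, p:0→1, u:0→1
  Δ3: q:0→1
  (3Δ to stable)
t=5 Δ0: q=1 v=0 x=1 p=1 clk=1 u=1 r=1
  Δ1: clk:1→0
  (1Δ to stable)
t=6 Δ0: q=1 v=0 x=1 p=1 clk=0 u=1 r=1
  Δ1: clk:0→1
  Δ2: v:0→1, p:1→0
  Δ3: q:1→0
  (3Δ to stable)
t=7 Δ0: q=0 v=1 x=1 p=0 clk=1 u=1 r=1
  Δ1: clk:1→0
  (1Δ to stable)
t=8 Δ0: q=0 v=1 x=1 p=0 clk=0 u=1 r=1
  Δ1: clk:0→1
  Δ2: v:1→0, p:0→1, u:1→0
  Δ3: q:0→1
  (3Δ to stable)
t=9 Δ0: q=1 v=0 x=1 p=1 clk=1 u=0 r=1
  Δ1: clk:1→0
  (1Δ to stable)
t=10 Δ0: q=1 v=0 x=1 p=1 clk=0 u=0 r=1
  Δ1: clk:0→1
  Δ2: v:0→1, p:1→0
  Δ3: q:1→0
  (3Δ to stable)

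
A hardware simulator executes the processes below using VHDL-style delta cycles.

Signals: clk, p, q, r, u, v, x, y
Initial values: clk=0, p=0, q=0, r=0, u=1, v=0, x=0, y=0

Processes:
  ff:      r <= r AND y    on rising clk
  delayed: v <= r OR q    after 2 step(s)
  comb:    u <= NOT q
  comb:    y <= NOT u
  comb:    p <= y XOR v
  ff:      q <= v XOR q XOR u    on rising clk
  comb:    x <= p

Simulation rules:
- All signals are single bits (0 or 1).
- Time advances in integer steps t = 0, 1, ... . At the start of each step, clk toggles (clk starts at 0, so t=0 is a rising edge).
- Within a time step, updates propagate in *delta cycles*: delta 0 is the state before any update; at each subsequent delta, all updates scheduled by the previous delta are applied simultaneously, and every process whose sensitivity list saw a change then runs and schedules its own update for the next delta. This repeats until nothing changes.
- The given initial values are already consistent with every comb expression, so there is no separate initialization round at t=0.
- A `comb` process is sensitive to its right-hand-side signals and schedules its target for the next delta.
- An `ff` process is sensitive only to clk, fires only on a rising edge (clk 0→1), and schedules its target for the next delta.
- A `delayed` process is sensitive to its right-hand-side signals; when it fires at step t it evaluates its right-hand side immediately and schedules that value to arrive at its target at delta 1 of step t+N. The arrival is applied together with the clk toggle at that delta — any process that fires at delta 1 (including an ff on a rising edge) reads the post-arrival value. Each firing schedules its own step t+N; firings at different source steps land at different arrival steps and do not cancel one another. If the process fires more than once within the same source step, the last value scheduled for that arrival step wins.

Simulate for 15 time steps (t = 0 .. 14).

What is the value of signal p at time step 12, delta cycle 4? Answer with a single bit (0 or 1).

0

t0.Δ0 q=0 v=0 p=0 clk=0 u=1 y=0 x=0 r=0
t0.Δ1 q=0 v=0 p=0 clk=1 u=1 y=0 x=0 r=0
t0.Δ2 q=1 v=0 p=0 clk=1 u=1 y=0 x=0 r=0
t0.Δ3 q=1 v=0 p=0 clk=1 u=0 y=0 x=0 r=0
t0.Δ4 q=1 v=0 p=0 clk=1 u=0 y=1 x=0 r=0
t0.Δ5 q=1 v=0 p=1 clk=1 u=0 y=1 x=0 r=0
t0.Δ6 q=1 v=0 p=1 clk=1 u=0 y=1 x=1 r=0
t1.Δ0 q=1 v=0 p=1 clk=1 u=0 y=1 x=1 r=0
t1.Δ1 q=1 v=0 p=1 clk=0 u=0 y=1 x=1 r=0
t2.Δ0 q=1 v=0 p=1 clk=0 u=0 y=1 x=1 r=0
t2.Δ1 q=1 v=1 p=1 clk=1 u=0 y=1 x=1 r=0
t2.Δ2 q=0 v=1 p=0 clk=1 u=0 y=1 x=1 r=0
t2.Δ3 q=0 v=1 p=0 clk=1 u=1 y=1 x=0 r=0
t2.Δ4 q=0 v=1 p=0 clk=1 u=1 y=0 x=0 r=0
t2.Δ5 q=0 v=1 p=1 clk=1 u=1 y=0 x=0 r=0
t2.Δ6 q=0 v=1 p=1 clk=1 u=1 y=0 x=1 r=0
t3.Δ0 q=0 v=1 p=1 clk=1 u=1 y=0 x=1 r=0
t3.Δ1 q=0 v=1 p=1 clk=0 u=1 y=0 x=1 r=0
t4.Δ0 q=0 v=1 p=1 clk=0 u=1 y=0 x=1 r=0
t4.Δ1 q=0 v=0 p=1 clk=1 u=1 y=0 x=1 r=0
t4.Δ2 q=1 v=0 p=0 clk=1 u=1 y=0 x=1 r=0
t4.Δ3 q=1 v=0 p=0 clk=1 u=0 y=0 x=0 r=0
t4.Δ4 q=1 v=0 p=0 clk=1 u=0 y=1 x=0 r=0
t4.Δ5 q=1 v=0 p=1 clk=1 u=0 y=1 x=0 r=0
t4.Δ6 q=1 v=0 p=1 clk=1 u=0 y=1 x=1 r=0
t5.Δ0 q=1 v=0 p=1 clk=1 u=0 y=1 x=1 r=0
t5.Δ1 q=1 v=0 p=1 clk=0 u=0 y=1 x=1 r=0
t6.Δ0 q=1 v=0 p=1 clk=0 u=0 y=1 x=1 r=0
t6.Δ1 q=1 v=1 p=1 clk=1 u=0 y=1 x=1 r=0
t6.Δ2 q=0 v=1 p=0 clk=1 u=0 y=1 x=1 r=0
t6.Δ3 q=0 v=1 p=0 clk=1 u=1 y=1 x=0 r=0
t6.Δ4 q=0 v=1 p=0 clk=1 u=1 y=0 x=0 r=0
t6.Δ5 q=0 v=1 p=1 clk=1 u=1 y=0 x=0 r=0
t6.Δ6 q=0 v=1 p=1 clk=1 u=1 y=0 x=1 r=0
t7.Δ0 q=0 v=1 p=1 clk=1 u=1 y=0 x=1 r=0
t7.Δ1 q=0 v=1 p=1 clk=0 u=1 y=0 x=1 r=0
t8.Δ0 q=0 v=1 p=1 clk=0 u=1 y=0 x=1 r=0
t8.Δ1 q=0 v=0 p=1 clk=1 u=1 y=0 x=1 r=0
t8.Δ2 q=1 v=0 p=0 clk=1 u=1 y=0 x=1 r=0
t8.Δ3 q=1 v=0 p=0 clk=1 u=0 y=0 x=0 r=0
t8.Δ4 q=1 v=0 p=0 clk=1 u=0 y=1 x=0 r=0
t8.Δ5 q=1 v=0 p=1 clk=1 u=0 y=1 x=0 r=0
t8.Δ6 q=1 v=0 p=1 clk=1 u=0 y=1 x=1 r=0
t9.Δ0 q=1 v=0 p=1 clk=1 u=0 y=1 x=1 r=0
t9.Δ1 q=1 v=0 p=1 clk=0 u=0 y=1 x=1 r=0
t10.Δ0 q=1 v=0 p=1 clk=0 u=0 y=1 x=1 r=0
t10.Δ1 q=1 v=1 p=1 clk=1 u=0 y=1 x=1 r=0
t10.Δ2 q=0 v=1 p=0 clk=1 u=0 y=1 x=1 r=0
t10.Δ3 q=0 v=1 p=0 clk=1 u=1 y=1 x=0 r=0
t10.Δ4 q=0 v=1 p=0 clk=1 u=1 y=0 x=0 r=0
t10.Δ5 q=0 v=1 p=1 clk=1 u=1 y=0 x=0 r=0
t10.Δ6 q=0 v=1 p=1 clk=1 u=1 y=0 x=1 r=0
t11.Δ0 q=0 v=1 p=1 clk=1 u=1 y=0 x=1 r=0
t11.Δ1 q=0 v=1 p=1 clk=0 u=1 y=0 x=1 r=0
t12.Δ0 q=0 v=1 p=1 clk=0 u=1 y=0 x=1 r=0
t12.Δ1 q=0 v=0 p=1 clk=1 u=1 y=0 x=1 r=0
t12.Δ2 q=1 v=0 p=0 clk=1 u=1 y=0 x=1 r=0
t12.Δ3 q=1 v=0 p=0 clk=1 u=0 y=0 x=0 r=0
t12.Δ4 q=1 v=0 p=0 clk=1 u=0 y=1 x=0 r=0
t12.Δ5 q=1 v=0 p=1 clk=1 u=0 y=1 x=0 r=0
t12.Δ6 q=1 v=0 p=1 clk=1 u=0 y=1 x=1 r=0
t13.Δ0 q=1 v=0 p=1 clk=1 u=0 y=1 x=1 r=0
t13.Δ1 q=1 v=0 p=1 clk=0 u=0 y=1 x=1 r=0
t14.Δ0 q=1 v=0 p=1 clk=0 u=0 y=1 x=1 r=0
t14.Δ1 q=1 v=1 p=1 clk=1 u=0 y=1 x=1 r=0
t14.Δ2 q=0 v=1 p=0 clk=1 u=0 y=1 x=1 r=0
t14.Δ3 q=0 v=1 p=0 clk=1 u=1 y=1 x=0 r=0
t14.Δ4 q=0 v=1 p=0 clk=1 u=1 y=0 x=0 r=0
t14.Δ5 q=0 v=1 p=1 clk=1 u=1 y=0 x=0 r=0
t14.Δ6 q=0 v=1 p=1 clk=1 u=1 y=0 x=1 r=0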